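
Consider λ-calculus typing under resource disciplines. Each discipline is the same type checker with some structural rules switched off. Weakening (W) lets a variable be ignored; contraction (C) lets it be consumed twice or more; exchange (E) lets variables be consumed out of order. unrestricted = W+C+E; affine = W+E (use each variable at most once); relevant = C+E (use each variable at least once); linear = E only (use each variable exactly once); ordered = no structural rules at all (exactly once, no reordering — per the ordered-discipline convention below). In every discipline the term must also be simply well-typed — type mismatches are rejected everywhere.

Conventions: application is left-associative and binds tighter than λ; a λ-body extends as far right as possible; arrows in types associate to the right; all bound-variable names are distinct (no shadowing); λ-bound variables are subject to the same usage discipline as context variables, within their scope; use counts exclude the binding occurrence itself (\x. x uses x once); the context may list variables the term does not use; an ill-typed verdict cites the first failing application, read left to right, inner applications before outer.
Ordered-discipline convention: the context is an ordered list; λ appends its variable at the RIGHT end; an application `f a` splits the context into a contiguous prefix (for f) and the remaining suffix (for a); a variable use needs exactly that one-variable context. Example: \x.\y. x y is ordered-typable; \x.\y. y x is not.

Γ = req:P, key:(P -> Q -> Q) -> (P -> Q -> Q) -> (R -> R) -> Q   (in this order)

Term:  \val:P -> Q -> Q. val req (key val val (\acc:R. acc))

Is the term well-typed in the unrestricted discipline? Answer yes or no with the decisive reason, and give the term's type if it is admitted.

yes — simply typable at (P -> Q -> Q) -> Q; W, C, E all held; term : (P -> Q -> Q) -> Q
use counts: req: 1, key: 1, val (λ-bound): 3, acc (λ-bound): 1
use order (left to right): val, req, key, val, val, acc
typing: well-typed — term : (P -> Q -> Q) -> Q
across the five disciplines: ordered ✗; linear ✗; affine ✗; relevant ✓; unrestricted ✓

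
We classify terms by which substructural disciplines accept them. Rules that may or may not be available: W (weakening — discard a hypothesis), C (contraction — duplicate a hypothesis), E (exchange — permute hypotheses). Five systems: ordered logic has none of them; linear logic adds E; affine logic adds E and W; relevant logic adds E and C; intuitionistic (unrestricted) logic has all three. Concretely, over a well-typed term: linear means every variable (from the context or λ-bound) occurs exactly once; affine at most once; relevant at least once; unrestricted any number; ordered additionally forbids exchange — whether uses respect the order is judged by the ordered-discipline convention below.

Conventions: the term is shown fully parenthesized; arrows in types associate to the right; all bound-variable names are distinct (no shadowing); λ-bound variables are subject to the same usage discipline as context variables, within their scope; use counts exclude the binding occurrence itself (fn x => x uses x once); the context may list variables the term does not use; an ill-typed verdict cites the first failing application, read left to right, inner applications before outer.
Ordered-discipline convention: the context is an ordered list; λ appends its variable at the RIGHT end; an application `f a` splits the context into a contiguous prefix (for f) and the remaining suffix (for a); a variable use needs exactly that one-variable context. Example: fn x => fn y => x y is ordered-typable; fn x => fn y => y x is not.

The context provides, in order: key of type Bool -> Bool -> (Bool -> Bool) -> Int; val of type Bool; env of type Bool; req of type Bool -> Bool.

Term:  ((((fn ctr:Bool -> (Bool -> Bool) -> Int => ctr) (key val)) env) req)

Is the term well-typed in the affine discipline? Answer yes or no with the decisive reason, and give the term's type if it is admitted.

yes — no duplicate uses among key, val, env, req, ctr; term : Int
counts: key ×1, val ×1, env ×1, req ×1, ctr [bound] ×1
left-to-right use order: ctr, key, val, env, req
typing: ✓ — Int
summary: ordered ✓, linear ✓, affine ✓, relevant ✓, unrestricted ✓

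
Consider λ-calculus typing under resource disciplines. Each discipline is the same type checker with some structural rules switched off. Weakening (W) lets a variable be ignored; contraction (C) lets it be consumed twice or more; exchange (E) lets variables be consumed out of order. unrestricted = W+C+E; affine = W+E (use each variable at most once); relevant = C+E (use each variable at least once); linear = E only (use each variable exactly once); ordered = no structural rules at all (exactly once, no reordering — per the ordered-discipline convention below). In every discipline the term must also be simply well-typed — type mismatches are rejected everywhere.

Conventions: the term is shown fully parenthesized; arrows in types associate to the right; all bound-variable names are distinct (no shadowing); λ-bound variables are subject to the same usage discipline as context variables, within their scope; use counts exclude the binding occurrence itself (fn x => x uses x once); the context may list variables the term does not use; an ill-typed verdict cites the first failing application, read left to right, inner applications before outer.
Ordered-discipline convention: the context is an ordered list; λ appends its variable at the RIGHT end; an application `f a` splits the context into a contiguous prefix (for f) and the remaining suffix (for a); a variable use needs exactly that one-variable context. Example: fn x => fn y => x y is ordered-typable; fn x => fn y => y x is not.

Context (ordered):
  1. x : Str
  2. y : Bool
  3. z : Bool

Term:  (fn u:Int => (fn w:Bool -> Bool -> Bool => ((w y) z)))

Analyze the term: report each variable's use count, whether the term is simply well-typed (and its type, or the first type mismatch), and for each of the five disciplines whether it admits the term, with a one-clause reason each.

usage: x=0, y=1, z=1, u (bound)=0, w (bound)=1
use order (left to right): w, y, z
typing: the term checks, with type Int -> (Bool -> Bool -> Bool) -> Bool
ordered ✗ (x, u left unused)
linear ✗ (x, u left unused)
affine ✓ (x, y, z, u, w: no repeats, contraction unneeded)
relevant ✗ (x, u left unused)
unrestricted ✓ (simply typable at Int -> (Bool -> Bool -> Bool) -> Bool; W, C, E all held)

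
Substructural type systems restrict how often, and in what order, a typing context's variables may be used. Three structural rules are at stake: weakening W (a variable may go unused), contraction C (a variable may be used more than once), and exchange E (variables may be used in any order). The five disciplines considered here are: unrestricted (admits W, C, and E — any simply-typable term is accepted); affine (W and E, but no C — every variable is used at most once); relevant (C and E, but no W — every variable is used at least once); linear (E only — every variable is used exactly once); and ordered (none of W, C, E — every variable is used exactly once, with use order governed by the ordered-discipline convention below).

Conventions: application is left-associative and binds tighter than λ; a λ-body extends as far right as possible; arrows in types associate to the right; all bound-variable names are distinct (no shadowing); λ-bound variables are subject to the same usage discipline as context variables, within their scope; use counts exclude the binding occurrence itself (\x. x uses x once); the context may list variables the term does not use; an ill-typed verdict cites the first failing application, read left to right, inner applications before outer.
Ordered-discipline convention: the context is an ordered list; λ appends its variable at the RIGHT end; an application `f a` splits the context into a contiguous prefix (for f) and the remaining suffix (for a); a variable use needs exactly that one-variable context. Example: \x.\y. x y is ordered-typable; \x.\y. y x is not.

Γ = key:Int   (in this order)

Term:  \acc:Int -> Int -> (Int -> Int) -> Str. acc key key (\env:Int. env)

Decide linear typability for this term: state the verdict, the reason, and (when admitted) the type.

no — key ×2 used more than once (contraction)
variable uses: key: 2, acc (λ-bound): 1, env (λ-bound): 1
order of uses: acc, key, key, env
typing: ✓ — (Int -> Int -> (Int -> Int) -> Str) -> Str
across the five disciplines: ordered ✗ | linear ✗ | affine ✗ | relevant ✓ | unrestricted ✓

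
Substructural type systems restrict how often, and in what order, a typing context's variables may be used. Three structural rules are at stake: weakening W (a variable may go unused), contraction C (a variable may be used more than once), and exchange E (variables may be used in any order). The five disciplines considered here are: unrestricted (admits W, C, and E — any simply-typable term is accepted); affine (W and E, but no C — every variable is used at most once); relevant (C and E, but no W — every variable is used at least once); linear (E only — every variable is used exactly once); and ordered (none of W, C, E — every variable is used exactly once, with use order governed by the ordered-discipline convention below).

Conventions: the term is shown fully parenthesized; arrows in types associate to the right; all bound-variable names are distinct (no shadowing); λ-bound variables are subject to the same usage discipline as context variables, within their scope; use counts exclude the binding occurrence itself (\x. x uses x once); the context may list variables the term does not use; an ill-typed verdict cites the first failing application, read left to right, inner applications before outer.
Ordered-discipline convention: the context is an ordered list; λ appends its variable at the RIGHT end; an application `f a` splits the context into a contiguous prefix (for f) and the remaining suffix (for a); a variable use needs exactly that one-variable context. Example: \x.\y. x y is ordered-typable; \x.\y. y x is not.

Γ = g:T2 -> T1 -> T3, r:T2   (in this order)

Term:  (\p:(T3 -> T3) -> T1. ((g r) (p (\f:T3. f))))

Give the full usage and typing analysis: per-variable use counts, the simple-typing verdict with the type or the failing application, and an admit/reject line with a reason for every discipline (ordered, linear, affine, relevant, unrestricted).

counts: g=1; r=1; p (λ-bound)=1; f (λ-bound)=1
uses in reading order: g, r, p, f
typing: well-typed — term : ((T3 -> T3) -> T1) -> T3
ordered: ✓, single-use (g, r, p, f), ordered derivation ok
linear: ✓, g, r, p, f: one use apiece
affine: ✓, no duplicate uses among g, r, p, f
relevant: ✓, at least one use each (g, r, p, f)
unrestricted: ✓, type-checks (((T3 -> T3) -> T1) -> T3) and nothing is barred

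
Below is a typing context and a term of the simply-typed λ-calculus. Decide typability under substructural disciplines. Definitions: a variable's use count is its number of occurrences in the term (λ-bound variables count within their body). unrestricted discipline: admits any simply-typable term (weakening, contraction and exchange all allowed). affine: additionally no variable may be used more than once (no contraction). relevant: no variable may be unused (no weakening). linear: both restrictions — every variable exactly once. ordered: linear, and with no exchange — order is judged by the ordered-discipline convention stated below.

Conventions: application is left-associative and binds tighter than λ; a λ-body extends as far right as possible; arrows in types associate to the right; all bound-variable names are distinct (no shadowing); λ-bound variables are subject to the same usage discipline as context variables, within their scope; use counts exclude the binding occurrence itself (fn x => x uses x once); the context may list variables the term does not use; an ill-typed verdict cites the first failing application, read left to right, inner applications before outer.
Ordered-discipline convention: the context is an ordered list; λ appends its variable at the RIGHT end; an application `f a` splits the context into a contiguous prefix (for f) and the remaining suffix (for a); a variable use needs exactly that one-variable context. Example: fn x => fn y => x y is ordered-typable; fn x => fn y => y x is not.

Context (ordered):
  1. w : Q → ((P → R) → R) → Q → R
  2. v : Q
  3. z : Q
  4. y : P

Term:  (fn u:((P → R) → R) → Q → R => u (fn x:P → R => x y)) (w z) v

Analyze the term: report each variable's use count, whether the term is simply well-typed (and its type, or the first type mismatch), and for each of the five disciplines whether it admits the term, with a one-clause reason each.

use counts: w ×1, v ×1, z ×1, y ×1, u (bound) ×1, x (bound) ×1
uses in reading order: u, x, y, w, z, v
typing: the term checks, with type R
ordered: ✗, no contiguous prefix/suffix split fits u, x, y, w, z, v
linear: ✓, each of w, v, z, y, u, x used exactly once
affine: ✓, at most one use each (w, v, z, y, u, x)
relevant: ✓, every one of w, v, z, y, u, x appears
unrestricted: ✓, simply typable at R; W, C, E all held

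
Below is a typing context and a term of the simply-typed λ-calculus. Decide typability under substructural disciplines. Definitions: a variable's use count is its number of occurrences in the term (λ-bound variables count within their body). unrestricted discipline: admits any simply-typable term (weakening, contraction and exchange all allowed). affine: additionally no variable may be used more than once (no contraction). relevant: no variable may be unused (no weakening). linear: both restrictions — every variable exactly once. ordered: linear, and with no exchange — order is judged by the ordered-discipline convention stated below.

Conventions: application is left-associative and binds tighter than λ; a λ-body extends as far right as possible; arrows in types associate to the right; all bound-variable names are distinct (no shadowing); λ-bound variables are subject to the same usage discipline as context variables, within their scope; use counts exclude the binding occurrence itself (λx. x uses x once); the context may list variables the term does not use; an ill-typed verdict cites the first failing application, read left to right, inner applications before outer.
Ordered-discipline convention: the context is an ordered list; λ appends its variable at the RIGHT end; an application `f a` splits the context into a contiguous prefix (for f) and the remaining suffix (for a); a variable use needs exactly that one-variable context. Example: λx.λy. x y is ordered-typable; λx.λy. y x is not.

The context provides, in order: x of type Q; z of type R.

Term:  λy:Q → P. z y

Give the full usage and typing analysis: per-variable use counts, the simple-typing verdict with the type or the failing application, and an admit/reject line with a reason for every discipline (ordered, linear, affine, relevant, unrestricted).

counts: x=0, z=1, y (bound)=1
order of uses: z, y
typing: ill-typed: non-arrow in function slot: R
ordered: ✗, fails simple typing
linear: ✗, a type mismatch blocks all five
affine: ✗, the type mismatch rejects it
relevant: ✗, not simply typable
unrestricted: ✗, fails simple typing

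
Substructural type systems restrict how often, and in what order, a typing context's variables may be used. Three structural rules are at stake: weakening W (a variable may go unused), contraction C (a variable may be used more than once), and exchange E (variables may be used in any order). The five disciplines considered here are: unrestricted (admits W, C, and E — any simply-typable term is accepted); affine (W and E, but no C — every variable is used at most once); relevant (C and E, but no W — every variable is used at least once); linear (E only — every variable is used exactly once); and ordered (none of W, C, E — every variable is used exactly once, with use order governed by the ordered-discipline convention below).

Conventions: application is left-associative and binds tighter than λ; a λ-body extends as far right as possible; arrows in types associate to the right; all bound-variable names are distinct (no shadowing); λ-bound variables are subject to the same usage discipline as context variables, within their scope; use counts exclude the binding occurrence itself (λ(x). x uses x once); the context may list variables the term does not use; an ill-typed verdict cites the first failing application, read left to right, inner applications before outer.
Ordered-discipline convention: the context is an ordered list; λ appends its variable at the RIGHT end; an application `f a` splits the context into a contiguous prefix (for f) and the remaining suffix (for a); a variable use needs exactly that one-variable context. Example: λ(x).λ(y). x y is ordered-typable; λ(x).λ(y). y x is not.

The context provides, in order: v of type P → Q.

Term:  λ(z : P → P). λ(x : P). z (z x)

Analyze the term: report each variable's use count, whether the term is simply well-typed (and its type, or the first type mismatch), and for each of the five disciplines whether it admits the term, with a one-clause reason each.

counts: v ×0; z (bound) ×2; x (bound) ×1
left-to-right use order: z, z, x
typing: ✓ — (P → P) → P → P
ordered ✗ (repeated use of z ×2; v never used (weakening))
linear ✗ (repeated use of z ×2; v never used (weakening))
affine ✗ (repeated use of z ×2)
relevant ✗ (v never used (weakening))
unrestricted ✓ (type-checks ((P → P) → P → P) and nothing is barred)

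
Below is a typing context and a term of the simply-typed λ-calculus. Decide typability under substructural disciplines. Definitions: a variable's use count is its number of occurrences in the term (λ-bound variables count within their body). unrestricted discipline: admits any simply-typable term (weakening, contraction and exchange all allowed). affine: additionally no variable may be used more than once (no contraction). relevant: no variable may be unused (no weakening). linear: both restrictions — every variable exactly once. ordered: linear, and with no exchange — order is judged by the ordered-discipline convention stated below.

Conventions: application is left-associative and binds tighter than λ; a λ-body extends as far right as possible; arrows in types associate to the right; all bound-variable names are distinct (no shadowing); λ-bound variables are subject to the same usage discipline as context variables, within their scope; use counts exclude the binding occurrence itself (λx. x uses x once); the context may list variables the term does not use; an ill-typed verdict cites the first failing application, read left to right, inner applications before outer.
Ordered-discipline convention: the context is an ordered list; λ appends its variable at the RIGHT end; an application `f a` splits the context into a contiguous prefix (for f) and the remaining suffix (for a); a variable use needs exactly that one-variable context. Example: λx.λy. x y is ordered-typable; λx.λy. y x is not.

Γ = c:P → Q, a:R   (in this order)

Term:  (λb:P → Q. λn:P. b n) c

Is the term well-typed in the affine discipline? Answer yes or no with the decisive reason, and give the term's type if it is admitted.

yes — at most one use each (c, a, b, n); term : P → Q
counts: c=1, a=0, b (bound)=1, n (bound)=1
use order (left to right): b, n, c
typing: the term checks, with type P → Q
summary: ordered ✗, linear ✗, affine ✓, relevant ✗, unrestricted ✓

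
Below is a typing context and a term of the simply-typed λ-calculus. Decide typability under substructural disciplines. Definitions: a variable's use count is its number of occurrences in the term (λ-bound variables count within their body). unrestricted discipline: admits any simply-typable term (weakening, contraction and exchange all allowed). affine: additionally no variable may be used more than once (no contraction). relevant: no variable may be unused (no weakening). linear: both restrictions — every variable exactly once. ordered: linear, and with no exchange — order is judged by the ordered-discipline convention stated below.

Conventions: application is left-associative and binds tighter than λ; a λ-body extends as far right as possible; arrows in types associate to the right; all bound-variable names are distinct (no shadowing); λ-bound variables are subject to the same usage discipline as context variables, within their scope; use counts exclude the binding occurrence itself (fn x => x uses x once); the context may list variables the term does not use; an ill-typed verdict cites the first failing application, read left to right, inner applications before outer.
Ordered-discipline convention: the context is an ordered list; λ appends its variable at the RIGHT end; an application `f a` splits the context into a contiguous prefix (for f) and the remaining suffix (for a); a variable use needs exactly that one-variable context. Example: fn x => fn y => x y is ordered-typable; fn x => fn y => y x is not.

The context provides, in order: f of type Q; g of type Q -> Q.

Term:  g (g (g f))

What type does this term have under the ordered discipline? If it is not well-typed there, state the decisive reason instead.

not well-typed under ordered — g ×3 used more than once (contraction)
counts: f ×1, g ×3
uses in reading order: g, g, g, f
typing: the term checks, with type Q
per-discipline verdicts: ordered ✗ · linear ✗ · affine ✗ · relevant ✓ · unrestricted ✓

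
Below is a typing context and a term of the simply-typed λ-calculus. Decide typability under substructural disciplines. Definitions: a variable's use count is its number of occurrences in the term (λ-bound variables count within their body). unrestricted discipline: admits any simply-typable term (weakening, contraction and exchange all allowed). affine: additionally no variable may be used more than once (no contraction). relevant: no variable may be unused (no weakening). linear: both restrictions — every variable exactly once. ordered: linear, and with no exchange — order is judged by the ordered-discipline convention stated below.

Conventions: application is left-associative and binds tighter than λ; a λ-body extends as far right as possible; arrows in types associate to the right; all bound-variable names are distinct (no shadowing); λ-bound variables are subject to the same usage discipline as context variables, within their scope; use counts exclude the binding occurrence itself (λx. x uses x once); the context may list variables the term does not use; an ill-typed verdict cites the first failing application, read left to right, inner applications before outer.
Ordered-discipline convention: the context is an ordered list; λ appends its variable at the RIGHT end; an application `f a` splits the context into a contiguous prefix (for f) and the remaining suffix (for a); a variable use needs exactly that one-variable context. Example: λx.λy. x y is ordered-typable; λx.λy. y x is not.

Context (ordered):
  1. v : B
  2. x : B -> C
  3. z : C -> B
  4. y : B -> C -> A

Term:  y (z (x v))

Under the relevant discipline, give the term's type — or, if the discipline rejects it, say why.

term : C -> A
variable uses: v=1; x=1; z=1; y=1
uses in reading order: y, z, x, v
typing: well-typed — term : C -> A
per-discipline verdicts: ordered ✗ | linear ✓ | affine ✓ | relevant ✓ | unrestricted ✓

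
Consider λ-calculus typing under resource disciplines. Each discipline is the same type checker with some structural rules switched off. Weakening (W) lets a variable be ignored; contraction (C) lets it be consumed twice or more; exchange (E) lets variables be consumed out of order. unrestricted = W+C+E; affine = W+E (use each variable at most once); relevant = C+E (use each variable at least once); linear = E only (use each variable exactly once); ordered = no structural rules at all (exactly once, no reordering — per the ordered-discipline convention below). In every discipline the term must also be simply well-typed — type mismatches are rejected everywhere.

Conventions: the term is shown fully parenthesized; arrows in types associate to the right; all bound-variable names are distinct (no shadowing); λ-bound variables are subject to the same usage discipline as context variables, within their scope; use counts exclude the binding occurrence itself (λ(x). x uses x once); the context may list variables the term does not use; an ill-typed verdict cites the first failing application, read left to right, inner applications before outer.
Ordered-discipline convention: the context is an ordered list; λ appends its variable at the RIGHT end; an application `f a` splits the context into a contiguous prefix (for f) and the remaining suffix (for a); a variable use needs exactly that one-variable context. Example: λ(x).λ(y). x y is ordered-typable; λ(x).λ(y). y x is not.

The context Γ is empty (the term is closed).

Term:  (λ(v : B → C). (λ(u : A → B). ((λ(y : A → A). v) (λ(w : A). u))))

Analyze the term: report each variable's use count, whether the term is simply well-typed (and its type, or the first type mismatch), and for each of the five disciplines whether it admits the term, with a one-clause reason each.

usage: v (λ-bound): 1, u (λ-bound): 1, y (λ-bound): 0, w (λ-bound): 0
order of uses: v, u
typing: ill-typed: an application expects A → A but receives A → A → B
ordered: ✗, not simply typable
linear: ✗, fails simple typing
affine: ✗, a type mismatch blocks all five
relevant: ✗, the type mismatch rejects it
unrestricted: ✗, not simply typable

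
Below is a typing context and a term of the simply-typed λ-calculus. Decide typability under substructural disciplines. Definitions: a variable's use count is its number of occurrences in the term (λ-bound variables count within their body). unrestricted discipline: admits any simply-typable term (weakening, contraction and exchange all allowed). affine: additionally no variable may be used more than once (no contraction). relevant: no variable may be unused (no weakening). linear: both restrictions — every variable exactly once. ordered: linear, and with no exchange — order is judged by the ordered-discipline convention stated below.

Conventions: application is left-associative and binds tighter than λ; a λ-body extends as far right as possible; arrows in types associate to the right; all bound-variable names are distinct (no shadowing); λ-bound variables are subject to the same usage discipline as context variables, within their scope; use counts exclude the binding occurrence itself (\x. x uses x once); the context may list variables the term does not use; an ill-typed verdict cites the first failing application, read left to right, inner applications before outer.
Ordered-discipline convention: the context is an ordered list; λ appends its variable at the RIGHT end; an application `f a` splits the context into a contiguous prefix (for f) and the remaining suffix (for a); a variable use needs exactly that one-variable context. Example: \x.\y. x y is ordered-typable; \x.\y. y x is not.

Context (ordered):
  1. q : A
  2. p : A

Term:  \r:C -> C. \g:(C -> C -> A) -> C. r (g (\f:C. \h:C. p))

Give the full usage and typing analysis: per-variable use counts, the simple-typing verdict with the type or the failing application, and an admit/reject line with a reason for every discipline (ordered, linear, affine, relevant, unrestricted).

usage: q: 0; p: 1; r (λ-bound): 1; g (λ-bound): 1; f (λ-bound): 0; h (λ-bound): 0
left-to-right use order: r, g, p
typing: ✓ — (C -> C) -> ((C -> C -> A) -> C) -> C
ordered ✗ (q, f, h left unused)
linear ✗ (q, f, h left unused)
affine ✓ (none of q, p, r, g, f, h used more than once)
relevant ✗ (q, f, h left unused)
unrestricted ✓ (type-checks ((C -> C) -> ((C -> C -> A) -> C) -> C) and nothing is barred)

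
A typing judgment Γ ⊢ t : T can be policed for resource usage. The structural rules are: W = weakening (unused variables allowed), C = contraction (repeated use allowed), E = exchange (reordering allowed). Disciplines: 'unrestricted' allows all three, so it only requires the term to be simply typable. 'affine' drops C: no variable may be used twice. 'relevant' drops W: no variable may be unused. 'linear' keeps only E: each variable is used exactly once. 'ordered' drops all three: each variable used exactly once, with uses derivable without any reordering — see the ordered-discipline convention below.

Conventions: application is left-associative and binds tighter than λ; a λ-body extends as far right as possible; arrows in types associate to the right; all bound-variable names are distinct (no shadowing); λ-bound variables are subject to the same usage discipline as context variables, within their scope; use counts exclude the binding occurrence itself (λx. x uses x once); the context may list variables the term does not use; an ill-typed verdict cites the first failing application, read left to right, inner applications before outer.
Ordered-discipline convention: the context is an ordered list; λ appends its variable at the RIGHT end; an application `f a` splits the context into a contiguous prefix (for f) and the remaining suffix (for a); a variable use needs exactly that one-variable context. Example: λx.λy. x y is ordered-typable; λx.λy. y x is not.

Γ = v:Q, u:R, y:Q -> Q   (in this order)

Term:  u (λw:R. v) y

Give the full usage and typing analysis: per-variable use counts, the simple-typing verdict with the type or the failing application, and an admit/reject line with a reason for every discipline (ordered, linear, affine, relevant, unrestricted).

variable uses: v=1; u=1; y=1; w (λ-bound)=0
order of uses: u, v, y
typing: ill-typed: non-arrow in function slot: R
ordered: ✗, fails simple typing
linear: ✗, a type mismatch blocks all five
affine: ✗, the type mismatch rejects it
relevant: ✗, not simply typable
unrestricted: ✗, fails simple typing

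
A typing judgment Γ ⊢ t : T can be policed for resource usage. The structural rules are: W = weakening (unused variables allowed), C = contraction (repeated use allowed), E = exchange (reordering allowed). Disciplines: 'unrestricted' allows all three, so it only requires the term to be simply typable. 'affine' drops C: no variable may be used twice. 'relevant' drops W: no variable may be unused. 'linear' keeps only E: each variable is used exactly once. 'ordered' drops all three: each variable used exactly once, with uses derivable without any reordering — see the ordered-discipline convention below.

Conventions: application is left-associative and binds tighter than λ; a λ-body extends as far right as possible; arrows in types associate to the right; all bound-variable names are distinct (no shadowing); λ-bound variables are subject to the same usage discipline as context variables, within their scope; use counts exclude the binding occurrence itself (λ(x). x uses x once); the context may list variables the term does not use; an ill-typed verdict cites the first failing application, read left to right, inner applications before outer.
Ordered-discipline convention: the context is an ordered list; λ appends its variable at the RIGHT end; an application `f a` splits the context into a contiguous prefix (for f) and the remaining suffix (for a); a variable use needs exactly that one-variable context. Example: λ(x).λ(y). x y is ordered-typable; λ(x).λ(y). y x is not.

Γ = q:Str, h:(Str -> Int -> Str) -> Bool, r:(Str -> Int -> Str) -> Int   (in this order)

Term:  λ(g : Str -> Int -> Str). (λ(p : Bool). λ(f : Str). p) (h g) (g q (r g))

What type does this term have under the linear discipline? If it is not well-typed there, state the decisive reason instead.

not well-typed under linear — repeated use of g ×3; f left unused
usage: q: 1×, h: 1×, r: 1×, g (λ-bound): 3×, p (λ-bound): 1×, f (λ-bound): 0×
left-to-right use order: p, h, g, g, q, r, g
typing: well-typed — term : (Str -> Int -> Str) -> Bool
per-discipline verdicts: ordered ✗ | linear ✗ | affine ✗ | relevant ✗ | unrestricted ✓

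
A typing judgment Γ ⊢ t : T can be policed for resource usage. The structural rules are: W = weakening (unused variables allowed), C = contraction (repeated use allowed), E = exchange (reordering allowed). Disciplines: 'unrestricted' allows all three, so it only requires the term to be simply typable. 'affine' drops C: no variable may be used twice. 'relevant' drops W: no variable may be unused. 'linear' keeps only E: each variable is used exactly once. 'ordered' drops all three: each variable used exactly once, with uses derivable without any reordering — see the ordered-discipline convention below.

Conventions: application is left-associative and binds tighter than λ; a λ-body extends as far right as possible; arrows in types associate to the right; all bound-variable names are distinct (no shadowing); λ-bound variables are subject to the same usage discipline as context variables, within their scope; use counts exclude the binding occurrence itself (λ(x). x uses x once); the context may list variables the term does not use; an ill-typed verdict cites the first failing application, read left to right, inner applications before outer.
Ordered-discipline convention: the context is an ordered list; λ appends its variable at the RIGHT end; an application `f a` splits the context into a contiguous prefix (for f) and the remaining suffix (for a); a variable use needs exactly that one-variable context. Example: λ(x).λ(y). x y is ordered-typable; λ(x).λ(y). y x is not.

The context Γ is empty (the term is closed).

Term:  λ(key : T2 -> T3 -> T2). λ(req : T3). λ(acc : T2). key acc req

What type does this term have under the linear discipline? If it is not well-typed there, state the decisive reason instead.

term : (T2 -> T3 -> T2) -> T3 -> T2 -> T2
variable uses: key (λ-bound): 1×, req (λ-bound): 1×, acc (λ-bound): 1×
order of uses: key, acc, req
typing: the term checks, with type (T2 -> T3 -> T2) -> T3 -> T2 -> T2
summary: ordered ✗; linear ✓; affine ✓; relevant ✓; unrestricted ✓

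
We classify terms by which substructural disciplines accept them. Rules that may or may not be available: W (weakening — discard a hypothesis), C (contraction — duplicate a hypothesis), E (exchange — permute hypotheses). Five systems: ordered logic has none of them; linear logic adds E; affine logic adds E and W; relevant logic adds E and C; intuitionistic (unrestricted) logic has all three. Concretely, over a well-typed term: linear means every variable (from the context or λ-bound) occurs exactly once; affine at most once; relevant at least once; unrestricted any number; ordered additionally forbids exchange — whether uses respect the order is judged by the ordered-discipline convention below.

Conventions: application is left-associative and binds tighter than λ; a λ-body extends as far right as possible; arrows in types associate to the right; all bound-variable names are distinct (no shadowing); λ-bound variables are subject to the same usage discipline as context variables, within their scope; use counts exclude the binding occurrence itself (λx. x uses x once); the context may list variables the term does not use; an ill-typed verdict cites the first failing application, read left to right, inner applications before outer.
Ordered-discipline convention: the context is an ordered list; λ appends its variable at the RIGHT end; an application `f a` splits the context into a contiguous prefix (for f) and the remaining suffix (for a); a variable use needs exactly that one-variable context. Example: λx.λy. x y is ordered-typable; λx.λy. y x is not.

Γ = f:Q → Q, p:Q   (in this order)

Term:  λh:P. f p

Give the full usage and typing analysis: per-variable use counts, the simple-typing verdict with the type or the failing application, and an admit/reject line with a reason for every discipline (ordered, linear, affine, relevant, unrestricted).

variable uses: f=1, p=1, h [bound]=0
left-to-right use order: f, p
typing: well-typed — term : P → Q
ordered: ✗, unused: h — weakening required
linear: ✗, unused: h — weakening required
affine: ✓, no duplicate uses among f, p, h
relevant: ✗, unused: h — weakening required
unrestricted: ✓, typability at P → Q is all that's needed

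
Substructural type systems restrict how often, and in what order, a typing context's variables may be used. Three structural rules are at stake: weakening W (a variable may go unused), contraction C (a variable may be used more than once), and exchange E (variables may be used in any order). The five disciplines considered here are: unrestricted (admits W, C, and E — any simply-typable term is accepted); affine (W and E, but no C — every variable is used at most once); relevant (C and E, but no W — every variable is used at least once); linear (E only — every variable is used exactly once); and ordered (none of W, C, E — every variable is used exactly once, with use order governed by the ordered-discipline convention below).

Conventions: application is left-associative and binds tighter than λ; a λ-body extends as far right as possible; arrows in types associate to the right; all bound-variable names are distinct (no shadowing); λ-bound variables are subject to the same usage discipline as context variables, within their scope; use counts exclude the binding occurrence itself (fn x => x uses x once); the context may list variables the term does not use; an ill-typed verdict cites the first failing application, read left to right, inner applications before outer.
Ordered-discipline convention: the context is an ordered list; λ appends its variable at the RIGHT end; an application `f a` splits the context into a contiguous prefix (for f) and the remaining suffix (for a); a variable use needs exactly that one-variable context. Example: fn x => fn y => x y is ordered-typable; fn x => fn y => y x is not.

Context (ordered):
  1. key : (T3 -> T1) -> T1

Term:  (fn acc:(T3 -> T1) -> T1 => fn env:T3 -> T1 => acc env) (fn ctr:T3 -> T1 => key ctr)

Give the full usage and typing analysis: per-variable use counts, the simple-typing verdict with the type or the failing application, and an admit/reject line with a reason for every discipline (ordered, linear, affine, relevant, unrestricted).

counts: key ×1; acc [bound] ×1; env [bound] ×1; ctr [bound] ×1
left-to-right use order: acc, env, key, ctr
typing: the term checks, with type (T3 -> T1) -> T1
ordered: ✓ — single-use (key, acc, env, ctr), ordered derivation ok
linear: ✓ — single use per variable (key, acc, env, ctr)
affine: ✓ — at most one use each (key, acc, env, ctr)
relevant: ✓ — key, acc, env, ctr: all used, weakening unneeded
unrestricted: ✓ — well-typed at (T3 -> T1) -> T1; no restrictions here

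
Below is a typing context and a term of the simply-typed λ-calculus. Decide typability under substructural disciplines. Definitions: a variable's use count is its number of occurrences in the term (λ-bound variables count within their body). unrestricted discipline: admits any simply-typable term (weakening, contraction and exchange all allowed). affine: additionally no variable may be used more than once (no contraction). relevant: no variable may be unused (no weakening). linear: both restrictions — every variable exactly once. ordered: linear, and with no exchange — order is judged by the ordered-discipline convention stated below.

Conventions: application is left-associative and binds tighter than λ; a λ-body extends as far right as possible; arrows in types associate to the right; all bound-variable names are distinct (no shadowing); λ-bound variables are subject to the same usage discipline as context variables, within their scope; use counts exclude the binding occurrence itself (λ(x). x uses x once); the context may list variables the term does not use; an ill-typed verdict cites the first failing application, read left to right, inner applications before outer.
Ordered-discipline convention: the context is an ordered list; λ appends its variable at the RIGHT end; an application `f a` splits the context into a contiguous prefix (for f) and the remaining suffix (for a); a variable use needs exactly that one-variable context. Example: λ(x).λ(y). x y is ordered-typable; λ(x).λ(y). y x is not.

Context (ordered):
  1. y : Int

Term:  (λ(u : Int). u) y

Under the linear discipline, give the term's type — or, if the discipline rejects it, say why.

term : Int
counts: y ×1; u (bound) ×1
use order (left to right): u, y
typing: well-typed — term : Int
across the five disciplines: ordered ✓ | linear ✓ | affine ✓ | relevant ✓ | unrestricted ✓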